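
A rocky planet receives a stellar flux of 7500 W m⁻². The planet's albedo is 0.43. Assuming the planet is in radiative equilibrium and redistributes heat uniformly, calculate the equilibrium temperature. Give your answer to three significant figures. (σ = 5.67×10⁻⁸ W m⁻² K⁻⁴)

T_eq ≈ 371 K

Energy balance: absorbed = emitted ⇒ πR²·S(1−A) = 4πR²·σT_eq⁴, so T_eq⁴ = S(1−A)/(4σ).
T_eq = [7500 × 0.57 / (4 × 5.67×10⁻⁸)]^(1/4) = (1.88×10¹⁰)^(1/4) = 371 K.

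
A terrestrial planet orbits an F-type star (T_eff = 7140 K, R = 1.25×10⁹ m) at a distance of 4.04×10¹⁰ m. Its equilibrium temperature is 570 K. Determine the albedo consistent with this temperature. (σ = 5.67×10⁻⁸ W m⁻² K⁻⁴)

A ≈ 0.83

L = 4πR_⋆²σT_⋆⁴ = 4π(1.25×10⁹)² × 5.67×10⁻⁸ × (7140)⁴ = 2.89×10²⁷ W.
S = L/(4πd²) = 1.41×10⁵ W m⁻².
From T_eq⁴ = S(1−A)/(4σ): 1−A = 4σT_eq⁴/S.
1−A = 4 × 5.67×10⁻⁸ × (570)⁴ / 1.41×10⁵ = 0.170.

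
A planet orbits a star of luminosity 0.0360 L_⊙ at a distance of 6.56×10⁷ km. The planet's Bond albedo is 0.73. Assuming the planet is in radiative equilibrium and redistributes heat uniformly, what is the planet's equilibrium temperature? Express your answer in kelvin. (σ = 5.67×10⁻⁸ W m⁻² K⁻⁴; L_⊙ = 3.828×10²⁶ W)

d = 6.56×10⁷ km = 6.56×10¹⁰ m.
L = 0.0360 × 3.828×10²⁶ = 1.38×10²⁵ W.
Flux: S = L/(4πd²) = 1.38×10²⁵/(4π×(6.56×10¹⁰)²) = 255 W m⁻².
Energy balance: absorbed = emitted ⇒ πR²·S(1−A) = 4πR²·σT_eq⁴, so T_eq⁴ = S(1−A)/(4σ).
T_eq = [255 × 0.27 / (4 × 5.67×10⁻⁸)]^(1/4) = (3.03×10⁸)^(1/4) = 132 K.

T_eq ≈ 132 K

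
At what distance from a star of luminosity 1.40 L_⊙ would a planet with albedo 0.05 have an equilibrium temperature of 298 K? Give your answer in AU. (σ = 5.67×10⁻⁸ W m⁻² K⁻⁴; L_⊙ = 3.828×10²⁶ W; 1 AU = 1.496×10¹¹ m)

d ≈ 1.01 AU

L = 1.40 × 3.828×10²⁶ = 5.36×10²⁶ W.
From T_eq⁴ = L(1−A)/(16πσd²): d = √[L(1−A)/(16πσT_eq⁴)].
d = √[5.36×10²⁶ × 0.95 / (16π × 5.67×10⁻⁸ × (298)⁴)] = 1.51×10¹¹ m = 1.01 AU.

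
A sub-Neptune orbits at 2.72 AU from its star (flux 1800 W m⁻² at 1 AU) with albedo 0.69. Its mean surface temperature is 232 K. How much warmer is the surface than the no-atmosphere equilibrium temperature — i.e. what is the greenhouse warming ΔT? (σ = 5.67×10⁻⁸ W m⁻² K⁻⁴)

ΔT ≈ 97.0 K

S = 1800/2.72² = 243.3 W m⁻².
T_eq = [S(1−A)/(4σ)]^(1/4) = [243.3×0.31/(4×5.67×10⁻⁸)]^(1/4) = 135.0 K.
ΔT = T_surf − T_eq = 232 − 135.0.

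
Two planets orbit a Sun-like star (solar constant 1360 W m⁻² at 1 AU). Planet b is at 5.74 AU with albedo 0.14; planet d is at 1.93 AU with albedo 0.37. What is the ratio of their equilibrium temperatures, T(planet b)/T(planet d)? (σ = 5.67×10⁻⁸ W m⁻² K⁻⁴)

T₁/T₂ ≈ 0.627

T_eq = [S₀(1−A)/(4σd²)]^(1/4), so T ∝ (1−A)^(1/4) / √d.
T₁ = [1360×0.86/(4×5.67×10⁻⁸×5.74²)]^(1/4) = 111.85 K.
T₂ = [1360×0.63/(4×5.67×10⁻⁸×1.93²)]^(1/4) = 178.46 K.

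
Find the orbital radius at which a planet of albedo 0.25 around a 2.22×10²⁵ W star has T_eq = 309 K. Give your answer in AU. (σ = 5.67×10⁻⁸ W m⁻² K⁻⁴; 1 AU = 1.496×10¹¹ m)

d ≈ 0.169 AU

From T_eq⁴ = L(1−A)/(16πσd²): d = √[L(1−A)/(16πσT_eq⁴)].
d = √[2.22×10²⁵ × 0.75 / (16π × 5.67×10⁻⁸ × (309)⁴)] = 2.53×10¹⁰ m = 0.169 AU.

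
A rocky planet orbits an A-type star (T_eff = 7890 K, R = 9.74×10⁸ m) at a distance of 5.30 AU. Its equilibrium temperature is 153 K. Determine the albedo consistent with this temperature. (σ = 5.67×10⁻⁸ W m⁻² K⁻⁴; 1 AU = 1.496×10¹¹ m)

d = 5.30 AU = 7.93×10¹¹ m.
L = 4πR_⋆²σT_⋆⁴ = 4π(9.74×10⁸)² × 5.67×10⁻⁸ × (7890)⁴ = 2.62×10²⁷ W.
S = L/(4πd²) = 332 W m⁻².
From T_eq⁴ = S(1−A)/(4σ): 1−A = 4σT_eq⁴/S.
1−A = 4 × 5.67×10⁻⁸ × (153)⁴ / 332 = 0.375.

A ≈ 0.63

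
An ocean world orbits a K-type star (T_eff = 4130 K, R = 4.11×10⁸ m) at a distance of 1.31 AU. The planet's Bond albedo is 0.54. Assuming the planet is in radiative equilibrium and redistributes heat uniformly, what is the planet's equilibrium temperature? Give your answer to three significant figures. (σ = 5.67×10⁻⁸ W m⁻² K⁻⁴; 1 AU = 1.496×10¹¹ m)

T_eq ≈ 110 K

d = 1.31 AU = 1.96×10¹¹ m.
L = 4πR_⋆²σT_⋆⁴ = 4π(4.11×10⁸)² × 5.67×10⁻⁸ × (4130)⁴ = 3.50×10²⁵ W.
S = L/(4πd²) = 72.6 W m⁻².
Energy balance: absorbed = emitted ⇒ πR²·S(1−A) = 4πR²·σT_eq⁴, so T_eq⁴ = S(1−A)/(4σ).
T_eq = [72.6 × 0.46 / (4 × 5.67×10⁻⁸)]^(1/4) = (1.47×10⁸)^(1/4) = 110 K.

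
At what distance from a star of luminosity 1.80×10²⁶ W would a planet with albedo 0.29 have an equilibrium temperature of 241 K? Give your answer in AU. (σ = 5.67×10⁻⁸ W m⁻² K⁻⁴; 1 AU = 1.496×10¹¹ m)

From T_eq⁴ = L(1−A)/(16πσd²): d = √[L(1−A)/(16πσT_eq⁴)].
d = √[1.80×10²⁶ × 0.71 / (16π × 5.67×10⁻⁸ × (241)⁴)] = 1.15×10¹¹ m = 0.771 AU.

d ≈ 0.771 AU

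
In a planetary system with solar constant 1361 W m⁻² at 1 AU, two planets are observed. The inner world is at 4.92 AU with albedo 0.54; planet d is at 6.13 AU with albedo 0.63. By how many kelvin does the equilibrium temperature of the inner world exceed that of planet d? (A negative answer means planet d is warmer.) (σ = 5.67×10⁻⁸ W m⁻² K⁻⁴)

ΔT ≈ 15.7 K

T_eq = [S₀(1−A)/(4σd²)]^(1/4), so T ∝ (1−A)^(1/4) / √d.
T₁ = [1361×0.46/(4×5.67×10⁻⁸×4.92²)]^(1/4) = 103.34 K.
T₂ = [1361×0.37/(4×5.67×10⁻⁸×6.13²)]^(1/4) = 87.67 K.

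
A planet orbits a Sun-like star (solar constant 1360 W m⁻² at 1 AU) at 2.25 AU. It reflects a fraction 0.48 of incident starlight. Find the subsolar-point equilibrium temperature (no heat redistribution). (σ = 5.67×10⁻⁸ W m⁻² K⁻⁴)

T_ss ≈ 223 K

Flux at 2.25 AU: S = 1360/2.25² = 269 W m⁻².
At the subsolar point the surface absorbs S(1−A) and emits σT⁴ per unit area — no factor of 4, since only the local patch is in balance.
T = [269 × 0.52 / 5.67×10⁻⁸]^(1/4) = (2.46×10⁹)^(1/4) = 223 K.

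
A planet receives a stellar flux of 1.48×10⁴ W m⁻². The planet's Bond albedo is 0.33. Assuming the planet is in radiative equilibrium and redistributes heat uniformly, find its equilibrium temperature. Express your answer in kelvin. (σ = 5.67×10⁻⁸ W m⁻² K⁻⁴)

Energy balance: absorbed = emitted ⇒ πR²·S(1−A) = 4πR²·σT_eq⁴, so T_eq⁴ = S(1−A)/(4σ).
T_eq = [1.48×10⁴ × 0.67 / (4 × 5.67×10⁻⁸)]^(1/4) = (4.37×10¹⁰)^(1/4) = 457 K.

T_eq ≈ 457 K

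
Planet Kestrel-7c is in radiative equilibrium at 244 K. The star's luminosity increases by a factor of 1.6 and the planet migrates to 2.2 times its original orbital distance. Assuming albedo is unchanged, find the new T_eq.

T_eq ≈ 185 K

T_eq ∝ L^(1/4) · d^(−1/2).
T′ = 244 × 1.6^(1/4) / 2.2^(1/2) = 185 K.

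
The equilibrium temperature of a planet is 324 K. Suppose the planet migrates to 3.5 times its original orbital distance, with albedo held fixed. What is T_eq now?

T_eq ∝ L^(1/4) · d^(−1/2).
T′ = 324 / 3.5^(1/2) = 173 K.

T_eq ≈ 173 K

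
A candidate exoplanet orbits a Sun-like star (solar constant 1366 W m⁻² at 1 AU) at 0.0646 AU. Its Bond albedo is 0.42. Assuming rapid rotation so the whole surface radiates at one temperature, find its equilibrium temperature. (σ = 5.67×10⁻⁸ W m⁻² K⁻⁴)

Flux at 0.0646 AU: S = 1366/0.0646² = 3.27×10⁵ W m⁻².
Energy balance: absorbed = emitted ⇒ πR²·S(1−A) = 4πR²·σT_eq⁴, so T_eq⁴ = S(1−A)/(4σ).
T_eq = [3.27×10⁵ × 0.58 / (4 × 5.67×10⁻⁸)]^(1/4) = (8.37×10¹¹)^(1/4) = 957 K.

T_eq ≈ 957 K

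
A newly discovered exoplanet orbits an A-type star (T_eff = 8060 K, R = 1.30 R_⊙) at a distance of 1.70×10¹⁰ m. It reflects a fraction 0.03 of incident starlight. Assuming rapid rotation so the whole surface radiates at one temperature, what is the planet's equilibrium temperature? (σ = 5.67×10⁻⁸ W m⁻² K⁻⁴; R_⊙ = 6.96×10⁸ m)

T_eq ≈ 1300 K

R_⋆ = 1.30 × 6.96×10⁸ = 9.05×10⁸ m.
L = 4πR_⋆²σT_⋆⁴ = 4π(9.05×10⁸)² × 5.67×10⁻⁸ × (8060)⁴ = 2.46×10²⁷ W.
S = L/(4πd²) = 6.78×10⁵ W m⁻².
Energy balance: absorbed = emitted ⇒ πR²·S(1−A) = 4πR²·σT_eq⁴, so T_eq⁴ = S(1−A)/(4σ).
T_eq = [6.78×10⁵ × 0.97 / (4 × 5.67×10⁻⁸)]^(1/4) = (2.90×10¹²)^(1/4) = 1300 K.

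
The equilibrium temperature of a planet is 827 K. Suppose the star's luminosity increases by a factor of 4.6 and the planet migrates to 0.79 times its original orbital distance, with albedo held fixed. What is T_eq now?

T_eq ∝ L^(1/4) · d^(−1/2).
T′ = 827 × 4.6^(1/4) / 0.79^(1/2) = 1360 K.

T_eq ≈ 1360 K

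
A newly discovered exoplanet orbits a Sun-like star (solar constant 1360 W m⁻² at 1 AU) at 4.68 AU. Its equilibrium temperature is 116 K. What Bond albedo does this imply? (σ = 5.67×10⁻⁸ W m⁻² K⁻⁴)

A ≈ 0.34

Flux at 4.68 AU: S = 1360/4.68² = 62.1 W m⁻².
From T_eq⁴ = S(1−A)/(4σ): 1−A = 4σT_eq⁴/S.
1−A = 4 × 5.67×10⁻⁸ × (116)⁴ / 62.1 = 0.661.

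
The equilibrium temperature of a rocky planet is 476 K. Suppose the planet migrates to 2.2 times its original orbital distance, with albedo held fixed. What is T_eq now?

T_eq ≈ 321 K

T_eq ∝ L^(1/4) · d^(−1/2).
T′ = 476 / 2.2^(1/2) = 321 K.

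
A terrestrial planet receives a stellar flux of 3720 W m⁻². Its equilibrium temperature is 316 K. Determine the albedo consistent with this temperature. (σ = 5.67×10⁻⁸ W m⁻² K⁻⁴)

A ≈ 0.39

From T_eq⁴ = S(1−A)/(4σ): 1−A = 4σT_eq⁴/S.
1−A = 4 × 5.67×10⁻⁸ × (316)⁴ / 3720 = 0.608.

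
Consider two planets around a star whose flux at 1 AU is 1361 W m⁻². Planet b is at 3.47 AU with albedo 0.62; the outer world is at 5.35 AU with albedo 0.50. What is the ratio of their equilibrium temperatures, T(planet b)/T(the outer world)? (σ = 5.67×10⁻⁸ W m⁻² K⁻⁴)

T₁/T₂ ≈ 1.159

T_eq = [S₀(1−A)/(4σd²)]^(1/4), so T ∝ (1−A)^(1/4) / √d.
T₁ = [1361×0.38/(4×5.67×10⁻⁸×3.47²)]^(1/4) = 117.31 K.
T₂ = [1361×0.50/(4×5.67×10⁻⁸×5.35²)]^(1/4) = 101.19 K.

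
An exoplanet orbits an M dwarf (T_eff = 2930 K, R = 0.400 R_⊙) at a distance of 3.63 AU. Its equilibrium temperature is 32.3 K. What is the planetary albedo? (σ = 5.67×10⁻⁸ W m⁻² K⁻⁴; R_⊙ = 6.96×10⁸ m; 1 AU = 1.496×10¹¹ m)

A ≈ 0.78

R_⋆ = 0.400 × 6.96×10⁸ = 2.78×10⁸ m.
d = 3.63 AU = 5.43×10¹¹ m.
L = 4πR_⋆²σT_⋆⁴ = 4π(2.78×10⁸)² × 5.67×10⁻⁸ × (2930)⁴ = 4.07×10²⁴ W.
S = L/(4πd²) = 1.10 W m⁻².
From T_eq⁴ = S(1−A)/(4σ): 1−A = 4σT_eq⁴/S.
1−A = 4 × 5.67×10⁻⁸ × (32.3)⁴ / 1.10 = 0.225.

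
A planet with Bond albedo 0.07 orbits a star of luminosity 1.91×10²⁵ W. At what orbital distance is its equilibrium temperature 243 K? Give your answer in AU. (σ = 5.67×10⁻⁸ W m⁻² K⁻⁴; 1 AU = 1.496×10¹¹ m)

d ≈ 0.283 AU

From T_eq⁴ = L(1−A)/(16πσd²): d = √[L(1−A)/(16πσT_eq⁴)].
d = √[1.91×10²⁵ × 0.93 / (16π × 5.67×10⁻⁸ × (243)⁴)] = 4.23×10¹⁰ m = 0.283 AU.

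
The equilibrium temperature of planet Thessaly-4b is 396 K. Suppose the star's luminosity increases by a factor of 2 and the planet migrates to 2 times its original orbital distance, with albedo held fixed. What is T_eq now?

T_eq ∝ L^(1/4) · d^(−1/2).
T′ = 396 × 2^(1/4) / 2^(1/2) = 333 K.

T_eq ≈ 333 K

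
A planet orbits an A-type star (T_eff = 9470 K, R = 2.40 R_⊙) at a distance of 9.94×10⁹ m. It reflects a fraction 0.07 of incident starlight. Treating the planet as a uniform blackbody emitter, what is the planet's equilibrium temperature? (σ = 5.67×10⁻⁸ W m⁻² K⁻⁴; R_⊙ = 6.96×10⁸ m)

T_eq ≈ 2700 K

R_⋆ = 2.40 × 6.96×10⁸ = 1.67×10⁹ m.
L = 4πR_⋆²σT_⋆⁴ = 4π(1.67×10⁹)² × 5.67×10⁻⁸ × (9470)⁴ = 1.60×10²⁸ W.
S = L/(4πd²) = 1.29×10⁷ W m⁻².
Energy balance: absorbed = emitted ⇒ πR²·S(1−A) = 4πR²·σT_eq⁴, so T_eq⁴ = S(1−A)/(4σ).
T_eq = [1.29×10⁷ × 0.93 / (4 × 5.67×10⁻⁸)]^(1/4) = (5.28×10¹³)^(1/4) = 2700 K.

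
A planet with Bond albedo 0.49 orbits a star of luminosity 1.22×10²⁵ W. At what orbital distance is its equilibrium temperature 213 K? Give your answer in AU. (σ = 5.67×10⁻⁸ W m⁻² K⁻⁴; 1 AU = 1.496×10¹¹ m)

d ≈ 0.218 AU

From T_eq⁴ = L(1−A)/(16πσd²): d = √[L(1−A)/(16πσT_eq⁴)].
d = √[1.22×10²⁵ × 0.51 / (16π × 5.67×10⁻⁸ × (213)⁴)] = 3.26×10¹⁰ m = 0.218 AU.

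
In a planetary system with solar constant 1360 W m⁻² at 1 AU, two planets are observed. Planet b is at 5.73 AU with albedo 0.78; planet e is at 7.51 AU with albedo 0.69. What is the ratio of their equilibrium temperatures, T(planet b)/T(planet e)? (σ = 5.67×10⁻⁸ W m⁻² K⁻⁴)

T_eq = [S₀(1−A)/(4σd²)]^(1/4), so T ∝ (1−A)^(1/4) / √d.
T₁ = [1360×0.22/(4×5.67×10⁻⁸×5.73²)]^(1/4) = 79.62 K.
T₂ = [1360×0.31/(4×5.67×10⁻⁸×7.51²)]^(1/4) = 75.77 K.

T₁/T₂ ≈ 1.051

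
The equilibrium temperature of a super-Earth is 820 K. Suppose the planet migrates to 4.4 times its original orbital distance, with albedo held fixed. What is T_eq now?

T_eq ≈ 391 K

T_eq ∝ L^(1/4) · d^(−1/2).
T′ = 820 / 4.4^(1/2) = 391 K.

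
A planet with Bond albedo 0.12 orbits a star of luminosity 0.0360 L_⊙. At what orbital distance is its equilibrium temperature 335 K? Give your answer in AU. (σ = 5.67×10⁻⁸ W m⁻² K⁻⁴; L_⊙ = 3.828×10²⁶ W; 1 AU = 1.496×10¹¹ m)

L = 0.0360 × 3.828×10²⁶ = 1.38×10²⁵ W.
From T_eq⁴ = L(1−A)/(16πσd²): d = √[L(1−A)/(16πσT_eq⁴)].
d = √[1.38×10²⁵ × 0.88 / (16π × 5.67×10⁻⁸ × (335)⁴)] = 1.84×10¹⁰ m = 0.123 AU.

d ≈ 0.123 AU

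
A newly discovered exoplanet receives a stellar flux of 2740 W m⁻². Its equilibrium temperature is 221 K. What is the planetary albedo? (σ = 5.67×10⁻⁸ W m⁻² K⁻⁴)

A ≈ 0.80

From T_eq⁴ = S(1−A)/(4σ): 1−A = 4σT_eq⁴/S.
1−A = 4 × 5.67×10⁻⁸ × (221)⁴ / 2740 = 0.197.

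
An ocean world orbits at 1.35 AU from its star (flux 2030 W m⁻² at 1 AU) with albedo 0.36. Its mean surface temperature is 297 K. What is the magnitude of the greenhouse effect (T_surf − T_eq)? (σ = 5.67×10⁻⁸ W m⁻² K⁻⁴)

ΔT ≈ 60.2 K

S = 2030/1.35² = 1114 W m⁻².
T_eq = [S(1−A)/(4σ)]^(1/4) = [1114×0.64/(4×5.67×10⁻⁸)]^(1/4) = 236.8 K.
ΔT = T_surf − T_eq = 297 − 236.8.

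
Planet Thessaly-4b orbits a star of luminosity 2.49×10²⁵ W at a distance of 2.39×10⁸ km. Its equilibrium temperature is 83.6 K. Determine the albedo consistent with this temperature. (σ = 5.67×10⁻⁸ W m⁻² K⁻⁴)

d = 2.39×10⁸ km = 2.39×10¹¹ m.
Flux: S = L/(4πd²) = 2.49×10²⁵/(4π×(2.39×10¹¹)²) = 34.7 W m⁻².
From T_eq⁴ = S(1−A)/(4σ): 1−A = 4σT_eq⁴/S.
1−A = 4 × 5.67×10⁻⁸ × (83.6)⁴ / 34.7 = 0.319.

A ≈ 0.68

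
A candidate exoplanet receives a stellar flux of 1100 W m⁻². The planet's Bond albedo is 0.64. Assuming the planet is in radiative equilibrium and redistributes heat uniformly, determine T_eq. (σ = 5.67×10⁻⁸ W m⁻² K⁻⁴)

T_eq ≈ 204 K

Energy balance: absorbed = emitted ⇒ πR²·S(1−A) = 4πR²·σT_eq⁴, so T_eq⁴ = S(1−A)/(4σ).
T_eq = [1100 × 0.36 / (4 × 5.67×10⁻⁸)]^(1/4) = (1.75×10⁹)^(1/4) = 204 K.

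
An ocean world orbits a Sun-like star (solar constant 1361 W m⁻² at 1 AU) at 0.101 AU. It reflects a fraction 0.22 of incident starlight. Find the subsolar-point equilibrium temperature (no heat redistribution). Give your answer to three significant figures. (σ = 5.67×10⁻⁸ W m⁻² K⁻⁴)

Flux at 0.101 AU: S = 1361/0.101² = 1.33×10⁵ W m⁻².
At the subsolar point the surface absorbs S(1−A) and emits σT⁴ per unit area — no factor of 4, since only the local patch is in balance.
T = [1.33×10⁵ × 0.78 / 5.67×10⁻⁸]^(1/4) = (1.84×10¹²)^(1/4) = 1160 K.

T_ss ≈ 1160 K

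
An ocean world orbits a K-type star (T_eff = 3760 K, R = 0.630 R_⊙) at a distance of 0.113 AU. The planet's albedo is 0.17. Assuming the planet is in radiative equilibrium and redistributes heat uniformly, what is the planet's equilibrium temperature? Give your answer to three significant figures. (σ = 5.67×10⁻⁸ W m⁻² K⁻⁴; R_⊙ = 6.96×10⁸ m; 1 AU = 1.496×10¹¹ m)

T_eq ≈ 409 K

R_⋆ = 0.630 × 6.96×10⁸ = 4.38×10⁸ m.
d = 0.113 AU = 1.69×10¹⁰ m.
L = 4πR_⋆²σT_⋆⁴ = 4π(4.38×10⁸)² × 5.67×10⁻⁸ × (3760)⁴ = 2.74×10²⁵ W.
S = L/(4πd²) = 7620 W m⁻².
Energy balance: absorbed = emitted ⇒ πR²·S(1−A) = 4πR²·σT_eq⁴, so T_eq⁴ = S(1−A)/(4σ).
T_eq = [7620 × 0.83 / (4 × 5.67×10⁻⁸)]^(1/4) = (2.79×10¹⁰)^(1/4) = 409 K.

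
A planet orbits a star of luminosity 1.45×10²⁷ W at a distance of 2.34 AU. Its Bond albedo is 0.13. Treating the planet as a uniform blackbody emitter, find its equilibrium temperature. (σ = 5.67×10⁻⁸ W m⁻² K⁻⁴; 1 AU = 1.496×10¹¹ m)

T_eq ≈ 245 K

d = 2.34 AU = 3.50×10¹¹ m.
Flux: S = L/(4πd²) = 1.45×10²⁷/(4π×(3.50×10¹¹)²) = 942 W m⁻².
Energy balance: absorbed = emitted ⇒ πR²·S(1−A) = 4πR²·σT_eq⁴, so T_eq⁴ = S(1−A)/(4σ).
T_eq = [942 × 0.87 / (4 × 5.67×10⁻⁸)]^(1/4) = (3.61×10⁹)^(1/4) = 245 K.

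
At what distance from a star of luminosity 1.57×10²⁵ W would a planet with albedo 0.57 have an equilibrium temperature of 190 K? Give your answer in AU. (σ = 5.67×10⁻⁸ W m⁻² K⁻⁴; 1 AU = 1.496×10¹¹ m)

d ≈ 0.285 AU

From T_eq⁴ = L(1−A)/(16πσd²): d = √[L(1−A)/(16πσT_eq⁴)].
d = √[1.57×10²⁵ × 0.43 / (16π × 5.67×10⁻⁸ × (190)⁴)] = 4.26×10¹⁰ m = 0.285 AU.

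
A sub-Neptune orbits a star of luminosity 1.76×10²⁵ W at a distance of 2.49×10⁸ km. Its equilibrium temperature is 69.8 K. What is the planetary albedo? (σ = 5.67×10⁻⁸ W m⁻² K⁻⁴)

A ≈ 0.76

d = 2.49×10⁸ km = 2.49×10¹¹ m.
Flux: S = L/(4πd²) = 1.76×10²⁵/(4π×(2.49×10¹¹)²) = 22.6 W m⁻².
From T_eq⁴ = S(1−A)/(4σ): 1−A = 4σT_eq⁴/S.
1−A = 4 × 5.67×10⁻⁸ × (69.8)⁴ / 22.6 = 0.238.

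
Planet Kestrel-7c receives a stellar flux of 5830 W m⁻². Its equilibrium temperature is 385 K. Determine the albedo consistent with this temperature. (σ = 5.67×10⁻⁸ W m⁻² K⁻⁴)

A ≈ 0.15

From T_eq⁴ = S(1−A)/(4σ): 1−A = 4σT_eq⁴/S.
1−A = 4 × 5.67×10⁻⁸ × (385)⁴ / 5830 = 0.855.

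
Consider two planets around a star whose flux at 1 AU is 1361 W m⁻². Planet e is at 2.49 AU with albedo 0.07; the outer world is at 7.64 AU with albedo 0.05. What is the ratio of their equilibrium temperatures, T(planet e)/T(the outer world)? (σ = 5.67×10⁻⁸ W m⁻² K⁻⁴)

T_eq = [S₀(1−A)/(4σd²)]^(1/4), so T ∝ (1−A)^(1/4) / √d.
T₁ = [1361×0.93/(4×5.67×10⁻⁸×2.49²)]^(1/4) = 173.21 K.
T₂ = [1361×0.95/(4×5.67×10⁻⁸×7.64²)]^(1/4) = 99.41 K.

T₁/T₂ ≈ 1.742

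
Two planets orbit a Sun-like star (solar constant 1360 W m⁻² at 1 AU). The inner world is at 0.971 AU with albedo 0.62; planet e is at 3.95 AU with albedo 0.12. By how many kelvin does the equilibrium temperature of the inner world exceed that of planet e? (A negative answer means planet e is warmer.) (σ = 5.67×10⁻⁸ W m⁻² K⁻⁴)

T_eq = [S₀(1−A)/(4σd²)]^(1/4), so T ∝ (1−A)^(1/4) / √d.
T₁ = [1360×0.38/(4×5.67×10⁻⁸×0.971²)]^(1/4) = 221.72 K.
T₂ = [1360×0.88/(4×5.67×10⁻⁸×3.95²)]^(1/4) = 135.61 K.

ΔT ≈ 86.1 K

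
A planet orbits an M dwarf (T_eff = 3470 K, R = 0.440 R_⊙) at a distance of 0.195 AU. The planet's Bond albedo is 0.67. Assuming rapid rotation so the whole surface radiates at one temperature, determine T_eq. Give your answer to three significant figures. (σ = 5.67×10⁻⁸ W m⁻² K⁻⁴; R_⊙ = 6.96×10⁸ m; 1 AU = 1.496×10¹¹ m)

R_⋆ = 0.440 × 6.96×10⁸ = 3.06×10⁸ m.
d = 0.195 AU = 2.92×10¹⁰ m.
L = 4πR_⋆²σT_⋆⁴ = 4π(3.06×10⁸)² × 5.67×10⁻⁸ × (3470)⁴ = 9.69×10²⁴ W.
S = L/(4πd²) = 906 W m⁻².
Energy balance: absorbed = emitted ⇒ πR²·S(1−A) = 4πR²·σT_eq⁴, so T_eq⁴ = S(1−A)/(4σ).
T_eq = [906 × 0.33 / (4 × 5.67×10⁻⁸)]^(1/4) = (1.32×10⁹)^(1/4) = 191 K.

T_eq ≈ 191 K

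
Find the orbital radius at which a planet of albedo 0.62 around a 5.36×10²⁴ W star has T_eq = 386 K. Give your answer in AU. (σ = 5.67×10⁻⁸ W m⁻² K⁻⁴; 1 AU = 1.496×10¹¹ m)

d ≈ 0.0379 AU

From T_eq⁴ = L(1−A)/(16πσd²): d = √[L(1−A)/(16πσT_eq⁴)].
d = √[5.36×10²⁴ × 0.38 / (16π × 5.67×10⁻⁸ × (386)⁴)] = 5.67×10⁹ m = 0.0379 AU.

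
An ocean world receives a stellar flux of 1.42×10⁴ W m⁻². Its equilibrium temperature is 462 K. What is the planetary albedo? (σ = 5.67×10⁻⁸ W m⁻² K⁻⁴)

From T_eq⁴ = S(1−A)/(4σ): 1−A = 4σT_eq⁴/S.
1−A = 4 × 5.67×10⁻⁸ × (462)⁴ / 1.42×10⁴ = 0.728.

A ≈ 0.27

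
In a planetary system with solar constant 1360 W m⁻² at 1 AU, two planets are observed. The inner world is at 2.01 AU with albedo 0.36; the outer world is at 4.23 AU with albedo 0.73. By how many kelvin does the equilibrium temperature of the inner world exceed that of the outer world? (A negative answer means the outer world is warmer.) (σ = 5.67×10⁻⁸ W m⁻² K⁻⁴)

T_eq = [S₀(1−A)/(4σd²)]^(1/4), so T ∝ (1−A)^(1/4) / √d.
T₁ = [1360×0.64/(4×5.67×10⁻⁸×2.01²)]^(1/4) = 175.56 K.
T₂ = [1360×0.27/(4×5.67×10⁻⁸×4.23²)]^(1/4) = 97.53 K.

ΔT ≈ 78.0 K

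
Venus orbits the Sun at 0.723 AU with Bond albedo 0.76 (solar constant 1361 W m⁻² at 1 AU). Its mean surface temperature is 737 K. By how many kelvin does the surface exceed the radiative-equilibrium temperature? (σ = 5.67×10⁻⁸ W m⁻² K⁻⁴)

S = 1361/0.723² = 2604 W m⁻².
T_eq = [S(1−A)/(4σ)]^(1/4) = [2604×0.24/(4×5.67×10⁻⁸)]^(1/4) = 229.1 K.
ΔT = T_surf − T_eq = 737 − 229.1.

ΔT ≈ 507.9 K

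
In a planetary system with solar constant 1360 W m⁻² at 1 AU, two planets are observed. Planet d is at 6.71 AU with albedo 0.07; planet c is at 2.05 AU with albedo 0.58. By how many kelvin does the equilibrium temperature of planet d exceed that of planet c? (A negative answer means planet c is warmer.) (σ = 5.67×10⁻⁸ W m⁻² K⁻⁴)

T_eq = [S₀(1−A)/(4σd²)]^(1/4), so T ∝ (1−A)^(1/4) / √d.
T₁ = [1360×0.93/(4×5.67×10⁻⁸×6.71²)]^(1/4) = 105.50 K.
T₂ = [1360×0.42/(4×5.67×10⁻⁸×2.05²)]^(1/4) = 156.46 K.

ΔT ≈ -51.0 K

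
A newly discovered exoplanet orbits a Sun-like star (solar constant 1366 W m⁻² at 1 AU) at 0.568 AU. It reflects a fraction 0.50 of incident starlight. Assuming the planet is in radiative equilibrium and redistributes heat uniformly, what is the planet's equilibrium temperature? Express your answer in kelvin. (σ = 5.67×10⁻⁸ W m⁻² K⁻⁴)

Flux at 0.568 AU: S = 1366/0.568² = 4230 W m⁻².
Energy balance: absorbed = emitted ⇒ πR²·S(1−A) = 4πR²·σT_eq⁴, so T_eq⁴ = S(1−A)/(4σ).
T_eq = [4230 × 0.50 / (4 × 5.67×10⁻⁸)]^(1/4) = (9.33×10⁹)^(1/4) = 311 K.

T_eq ≈ 311 K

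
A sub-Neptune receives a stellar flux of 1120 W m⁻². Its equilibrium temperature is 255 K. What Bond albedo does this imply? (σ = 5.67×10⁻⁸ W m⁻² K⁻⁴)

A ≈ 0.14

From T_eq⁴ = S(1−A)/(4σ): 1−A = 4σT_eq⁴/S.
1−A = 4 × 5.67×10⁻⁸ × (255)⁴ / 1120 = 0.856.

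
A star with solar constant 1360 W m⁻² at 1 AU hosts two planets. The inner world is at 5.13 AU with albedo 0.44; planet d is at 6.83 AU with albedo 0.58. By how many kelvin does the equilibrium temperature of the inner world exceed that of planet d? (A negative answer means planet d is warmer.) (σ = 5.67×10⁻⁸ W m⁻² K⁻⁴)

T_eq = [S₀(1−A)/(4σd²)]^(1/4), so T ∝ (1−A)^(1/4) / √d.
T₁ = [1360×0.56/(4×5.67×10⁻⁸×5.13²)]^(1/4) = 106.28 K.
T₂ = [1360×0.42/(4×5.67×10⁻⁸×6.83²)]^(1/4) = 85.72 K.

ΔT ≈ 20.6 K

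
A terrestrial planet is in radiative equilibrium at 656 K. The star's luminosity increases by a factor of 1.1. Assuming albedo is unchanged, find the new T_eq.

T_eq ∝ L^(1/4) · d^(−1/2).
T′ = 656 × 1.1^(1/4) = 672 K.

T_eq ≈ 672 K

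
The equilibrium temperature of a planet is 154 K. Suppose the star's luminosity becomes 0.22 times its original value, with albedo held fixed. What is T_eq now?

T_eq ≈ 105 K

T_eq ∝ L^(1/4) · d^(−1/2).
T′ = 154 × 0.22^(1/4) = 105 K.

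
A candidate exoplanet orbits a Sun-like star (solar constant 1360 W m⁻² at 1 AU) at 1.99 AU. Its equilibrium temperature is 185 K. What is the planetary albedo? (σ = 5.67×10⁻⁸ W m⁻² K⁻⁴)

Flux at 1.99 AU: S = 1360/1.99² = 343 W m⁻².
From T_eq⁴ = S(1−A)/(4σ): 1−A = 4σT_eq⁴/S.
1−A = 4 × 5.67×10⁻⁸ × (185)⁴ / 343 = 0.774.

A ≈ 0.23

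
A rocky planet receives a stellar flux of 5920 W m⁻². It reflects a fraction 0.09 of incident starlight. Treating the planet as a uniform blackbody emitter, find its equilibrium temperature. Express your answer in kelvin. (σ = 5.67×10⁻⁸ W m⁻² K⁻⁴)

T_eq ≈ 393 K

Energy balance: absorbed = emitted ⇒ πR²·S(1−A) = 4πR²·σT_eq⁴, so T_eq⁴ = S(1−A)/(4σ).
T_eq = [5920 × 0.91 / (4 × 5.67×10⁻⁸)]^(1/4) = (2.38×10¹⁰)^(1/4) = 393 K.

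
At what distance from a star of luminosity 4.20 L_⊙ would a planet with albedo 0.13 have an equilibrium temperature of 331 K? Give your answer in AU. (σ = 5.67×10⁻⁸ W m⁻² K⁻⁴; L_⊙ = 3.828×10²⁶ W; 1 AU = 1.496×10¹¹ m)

L = 4.20 × 3.828×10²⁶ = 1.61×10²⁷ W.
From T_eq⁴ = L(1−A)/(16πσd²): d = √[L(1−A)/(16πσT_eq⁴)].
d = √[1.61×10²⁷ × 0.87 / (16π × 5.67×10⁻⁸ × (331)⁴)] = 2.02×10¹¹ m = 1.35 AU.

d ≈ 1.35 AU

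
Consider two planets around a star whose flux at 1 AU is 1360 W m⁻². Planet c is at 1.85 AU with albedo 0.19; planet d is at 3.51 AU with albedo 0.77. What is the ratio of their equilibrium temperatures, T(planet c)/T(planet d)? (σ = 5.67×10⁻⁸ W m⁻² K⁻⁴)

T₁/T₂ ≈ 1.887

T_eq = [S₀(1−A)/(4σd²)]^(1/4), so T ∝ (1−A)^(1/4) / √d.
T₁ = [1360×0.81/(4×5.67×10⁻⁸×1.85²)]^(1/4) = 194.09 K.
T₂ = [1360×0.23/(4×5.67×10⁻⁸×3.51²)]^(1/4) = 102.86 K.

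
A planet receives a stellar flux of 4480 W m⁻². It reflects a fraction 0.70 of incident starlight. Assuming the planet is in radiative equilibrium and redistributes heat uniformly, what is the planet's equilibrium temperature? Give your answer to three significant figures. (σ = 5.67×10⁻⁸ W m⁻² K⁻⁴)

T_eq ≈ 277 K

Energy balance: absorbed = emitted ⇒ πR²·S(1−A) = 4πR²·σT_eq⁴, so T_eq⁴ = S(1−A)/(4σ).
T_eq = [4480 × 0.30 / (4 × 5.67×10⁻⁸)]^(1/4) = (5.93×10⁹)^(1/4) = 277 K.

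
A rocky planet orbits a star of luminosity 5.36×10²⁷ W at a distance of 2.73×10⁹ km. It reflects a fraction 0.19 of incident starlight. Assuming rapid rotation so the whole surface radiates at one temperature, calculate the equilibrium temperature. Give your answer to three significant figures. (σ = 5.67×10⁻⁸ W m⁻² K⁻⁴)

d = 2.73×10⁹ km = 2.73×10¹² m.
Flux: S = L/(4πd²) = 5.36×10²⁷/(4π×(2.73×10¹²)²) = 57.2 W m⁻².
Energy balance: absorbed = emitted ⇒ πR²·S(1−A) = 4πR²·σT_eq⁴, so T_eq⁴ = S(1−A)/(4σ).
T_eq = [57.2 × 0.81 / (4 × 5.67×10⁻⁸)]^(1/4) = (2.04×10⁸)^(1/4) = 120 K.

T_eq ≈ 120 K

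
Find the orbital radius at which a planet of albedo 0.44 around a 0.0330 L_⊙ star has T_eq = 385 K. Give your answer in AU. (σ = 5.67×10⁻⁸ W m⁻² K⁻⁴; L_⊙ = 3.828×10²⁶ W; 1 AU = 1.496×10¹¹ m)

d ≈ 0.0710 AU

L = 0.0330 × 3.828×10²⁶ = 1.26×10²⁵ W.
From T_eq⁴ = L(1−A)/(16πσd²): d = √[L(1−A)/(16πσT_eq⁴)].
d = √[1.26×10²⁵ × 0.56 / (16π × 5.67×10⁻⁸ × (385)⁴)] = 1.06×10¹⁰ m = 0.0710 AU.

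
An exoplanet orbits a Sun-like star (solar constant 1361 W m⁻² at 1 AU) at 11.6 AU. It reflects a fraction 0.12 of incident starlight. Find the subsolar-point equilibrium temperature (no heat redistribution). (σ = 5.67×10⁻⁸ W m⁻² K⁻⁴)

Flux at 11.6 AU: S = 1361/11.6² = 10.1 W m⁻².
At the subsolar point the surface absorbs S(1−A) and emits σT⁴ per unit area — no factor of 4, since only the local patch is in balance.
T = [10.1 × 0.88 / 5.67×10⁻⁸]^(1/4) = (1.57×10⁸)^(1/4) = 112 K.

T_ss ≈ 112 K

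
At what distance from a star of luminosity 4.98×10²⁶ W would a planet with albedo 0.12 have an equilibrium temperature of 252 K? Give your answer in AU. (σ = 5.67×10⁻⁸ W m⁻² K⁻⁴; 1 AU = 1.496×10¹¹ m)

d ≈ 1.31 AU

From T_eq⁴ = L(1−A)/(16πσd²): d = √[L(1−A)/(16πσT_eq⁴)].
d = √[4.98×10²⁶ × 0.88 / (16π × 5.67×10⁻⁸ × (252)⁴)] = 1.95×10¹¹ m = 1.31 AU.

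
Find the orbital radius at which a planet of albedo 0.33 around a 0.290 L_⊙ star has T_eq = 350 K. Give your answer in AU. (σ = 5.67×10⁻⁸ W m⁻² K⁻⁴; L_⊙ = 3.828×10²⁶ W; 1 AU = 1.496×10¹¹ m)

L = 0.290 × 3.828×10²⁶ = 1.11×10²⁶ W.
From T_eq⁴ = L(1−A)/(16πσd²): d = √[L(1−A)/(16πσT_eq⁴)].
d = √[1.11×10²⁶ × 0.67 / (16π × 5.67×10⁻⁸ × (350)⁴)] = 4.17×10¹⁰ m = 0.279 AU.

d ≈ 0.279 AU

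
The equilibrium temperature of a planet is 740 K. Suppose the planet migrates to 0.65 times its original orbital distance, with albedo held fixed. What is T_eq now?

T_eq ∝ L^(1/4) · d^(−1/2).
T′ = 740 / 0.65^(1/2) = 918 K.

T_eq ≈ 918 K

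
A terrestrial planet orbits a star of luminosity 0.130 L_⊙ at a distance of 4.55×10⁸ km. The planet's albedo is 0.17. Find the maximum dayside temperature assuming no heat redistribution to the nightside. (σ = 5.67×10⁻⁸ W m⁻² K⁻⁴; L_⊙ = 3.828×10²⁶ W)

T_ss ≈ 129 K

d = 4.55×10⁸ km = 4.55×10¹¹ m.
L = 0.130 × 3.828×10²⁶ = 4.98×10²⁵ W.
Flux: S = L/(4πd²) = 4.98×10²⁵/(4π×(4.55×10¹¹)²) = 19.1 W m⁻².
With no redistribution each surface element balances locally: S(1−A) = σT⁴.
T = [19.1 × 0.83 / 5.67×10⁻⁸]^(1/4) = (2.80×10⁸)^(1/4) = 129 K.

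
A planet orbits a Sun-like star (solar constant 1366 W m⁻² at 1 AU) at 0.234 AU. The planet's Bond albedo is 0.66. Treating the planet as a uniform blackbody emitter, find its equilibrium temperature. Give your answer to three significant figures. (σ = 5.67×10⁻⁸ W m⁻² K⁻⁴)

T_eq ≈ 440 K

Flux at 0.234 AU: S = 1366/0.234² = 2.49×10⁴ W m⁻².
Energy balance: absorbed = emitted ⇒ πR²·S(1−A) = 4πR²·σT_eq⁴, so T_eq⁴ = S(1−A)/(4σ).
T_eq = [2.49×10⁴ × 0.34 / (4 × 5.67×10⁻⁸)]^(1/4) = (3.74×10¹⁰)^(1/4) = 440 K.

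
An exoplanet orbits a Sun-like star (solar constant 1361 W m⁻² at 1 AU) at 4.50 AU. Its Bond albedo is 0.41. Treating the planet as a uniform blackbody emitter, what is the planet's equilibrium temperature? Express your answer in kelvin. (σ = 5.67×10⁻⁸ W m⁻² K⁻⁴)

Flux at 4.50 AU: S = 1361/4.50² = 67.2 W m⁻².
Energy balance: absorbed = emitted ⇒ πR²·S(1−A) = 4πR²·σT_eq⁴, so T_eq⁴ = S(1−A)/(4σ).
T_eq = [67.2 × 0.59 / (4 × 5.67×10⁻⁸)]^(1/4) = (1.75×10⁸)^(1/4) = 115 K.

T_eq ≈ 115 K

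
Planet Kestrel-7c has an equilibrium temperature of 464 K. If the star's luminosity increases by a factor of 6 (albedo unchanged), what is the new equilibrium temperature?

T_eq ∝ L^(1/4) · d^(−1/2).
T′ = 464 × 6^(1/4) = 726 K.

T_eq ≈ 726 K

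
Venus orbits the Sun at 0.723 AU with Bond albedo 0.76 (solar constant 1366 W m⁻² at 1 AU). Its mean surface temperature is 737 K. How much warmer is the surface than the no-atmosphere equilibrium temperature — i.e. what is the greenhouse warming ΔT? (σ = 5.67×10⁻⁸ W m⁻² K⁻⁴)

S = 1366/0.723² = 2613 W m⁻².
T_eq = [S(1−A)/(4σ)]^(1/4) = [2613×0.24/(4×5.67×10⁻⁸)]^(1/4) = 229.3 K.
ΔT = T_surf − T_eq = 737 − 229.3.

ΔT ≈ 507.7 K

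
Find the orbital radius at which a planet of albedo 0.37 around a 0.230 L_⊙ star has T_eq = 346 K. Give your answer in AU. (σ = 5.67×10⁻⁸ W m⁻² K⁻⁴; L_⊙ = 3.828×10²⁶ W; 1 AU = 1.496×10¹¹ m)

d ≈ 0.246 AU

L = 0.230 × 3.828×10²⁶ = 8.80×10²⁵ W.
From T_eq⁴ = L(1−A)/(16πσd²): d = √[L(1−A)/(16πσT_eq⁴)].
d = √[8.80×10²⁵ × 0.63 / (16π × 5.67×10⁻⁸ × (346)⁴)] = 3.69×10¹⁰ m = 0.246 AU.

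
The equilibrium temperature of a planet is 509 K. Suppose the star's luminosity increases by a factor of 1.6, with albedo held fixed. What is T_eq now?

T_eq ∝ L^(1/4) · d^(−1/2).
T′ = 509 × 1.6^(1/4) = 572 K.

T_eq ≈ 572 K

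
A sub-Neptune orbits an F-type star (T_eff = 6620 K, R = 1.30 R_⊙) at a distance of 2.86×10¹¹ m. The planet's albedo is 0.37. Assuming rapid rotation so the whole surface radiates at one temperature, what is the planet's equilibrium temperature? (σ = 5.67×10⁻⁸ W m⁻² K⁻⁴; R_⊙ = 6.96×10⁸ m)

T_eq ≈ 235 K

R_⋆ = 1.30 × 6.96×10⁸ = 9.05×10⁸ m.
L = 4πR_⋆²σT_⋆⁴ = 4π(9.05×10⁸)² × 5.67×10⁻⁸ × (6620)⁴ = 1.12×10²⁷ W.
S = L/(4πd²) = 1090 W m⁻².
Energy balance: absorbed = emitted ⇒ πR²·S(1−A) = 4πR²·σT_eq⁴, so T_eq⁴ = S(1−A)/(4σ).
T_eq = [1090 × 0.63 / (4 × 5.67×10⁻⁸)]^(1/4) = (3.03×10⁹)^(1/4) = 235 K.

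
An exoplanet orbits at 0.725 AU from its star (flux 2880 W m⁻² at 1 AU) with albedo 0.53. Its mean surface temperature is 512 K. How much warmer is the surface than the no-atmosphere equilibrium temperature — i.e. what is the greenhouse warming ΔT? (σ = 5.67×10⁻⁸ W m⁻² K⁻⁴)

ΔT ≈ 185.6 K

S = 2880/0.725² = 5479 W m⁻².
T_eq = [S(1−A)/(4σ)]^(1/4) = [5479×0.47/(4×5.67×10⁻⁸)]^(1/4) = 326.4 K.
ΔT = T_surf − T_eq = 512 − 326.4.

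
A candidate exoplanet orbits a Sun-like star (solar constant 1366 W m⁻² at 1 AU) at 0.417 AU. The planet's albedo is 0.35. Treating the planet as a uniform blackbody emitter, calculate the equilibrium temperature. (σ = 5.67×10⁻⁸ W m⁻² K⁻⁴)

T_eq ≈ 387 K

Flux at 0.417 AU: S = 1366/0.417² = 7860 W m⁻².
Energy balance: absorbed = emitted ⇒ πR²·S(1−A) = 4πR²·σT_eq⁴, so T_eq⁴ = S(1−A)/(4σ).
T_eq = [7860 × 0.65 / (4 × 5.67×10⁻⁸)]^(1/4) = (2.25×10¹⁰)^(1/4) = 387 K.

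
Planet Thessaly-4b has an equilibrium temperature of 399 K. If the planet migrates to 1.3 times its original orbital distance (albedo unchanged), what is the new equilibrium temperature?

T_eq ≈ 350 K

T_eq ∝ L^(1/4) · d^(−1/2).
T′ = 399 / 1.3^(1/2) = 350 K.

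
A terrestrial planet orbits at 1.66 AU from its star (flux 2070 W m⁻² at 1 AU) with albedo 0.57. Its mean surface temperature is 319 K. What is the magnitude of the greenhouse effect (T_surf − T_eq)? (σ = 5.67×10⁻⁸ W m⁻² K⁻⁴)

S = 2070/1.66² = 751.2 W m⁻².
T_eq = [S(1−A)/(4σ)]^(1/4) = [751.2×0.43/(4×5.67×10⁻⁸)]^(1/4) = 194.3 K.
ΔT = T_surf − T_eq = 319 − 194.3.

ΔT ≈ 124.7 K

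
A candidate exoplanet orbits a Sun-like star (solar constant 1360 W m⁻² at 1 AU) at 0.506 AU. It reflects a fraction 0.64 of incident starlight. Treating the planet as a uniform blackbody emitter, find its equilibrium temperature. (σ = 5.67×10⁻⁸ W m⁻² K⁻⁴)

Flux at 0.506 AU: S = 1360/0.506² = 5310 W m⁻².
Energy balance: absorbed = emitted ⇒ πR²·S(1−A) = 4πR²·σT_eq⁴, so T_eq⁴ = S(1−A)/(4σ).
T_eq = [5310 × 0.36 / (4 × 5.67×10⁻⁸)]^(1/4) = (8.43×10⁹)^(1/4) = 303 K.

T_eq ≈ 303 K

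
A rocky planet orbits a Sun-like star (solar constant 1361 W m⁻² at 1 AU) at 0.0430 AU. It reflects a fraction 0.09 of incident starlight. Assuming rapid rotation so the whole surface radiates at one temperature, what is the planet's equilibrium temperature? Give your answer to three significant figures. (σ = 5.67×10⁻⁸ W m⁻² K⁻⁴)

Flux at 0.0430 AU: S = 1361/0.0430² = 7.36×10⁵ W m⁻².
Energy balance: absorbed = emitted ⇒ πR²·S(1−A) = 4πR²·σT_eq⁴, so T_eq⁴ = S(1−A)/(4σ).
T_eq = [7.36×10⁵ × 0.91 / (4 × 5.67×10⁻⁸)]^(1/4) = (2.95×10¹²)^(1/4) = 1310 K.

T_eq ≈ 1310 K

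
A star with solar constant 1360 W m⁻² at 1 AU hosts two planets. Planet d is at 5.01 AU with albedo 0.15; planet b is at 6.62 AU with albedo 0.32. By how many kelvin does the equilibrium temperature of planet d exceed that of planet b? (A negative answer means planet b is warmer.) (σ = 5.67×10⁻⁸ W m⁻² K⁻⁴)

ΔT ≈ 21.2 K

T_eq = [S₀(1−A)/(4σd²)]^(1/4), so T ∝ (1−A)^(1/4) / √d.
T₁ = [1360×0.85/(4×5.67×10⁻⁸×5.01²)]^(1/4) = 119.37 K.
T₂ = [1360×0.68/(4×5.67×10⁻⁸×6.62²)]^(1/4) = 98.21 K.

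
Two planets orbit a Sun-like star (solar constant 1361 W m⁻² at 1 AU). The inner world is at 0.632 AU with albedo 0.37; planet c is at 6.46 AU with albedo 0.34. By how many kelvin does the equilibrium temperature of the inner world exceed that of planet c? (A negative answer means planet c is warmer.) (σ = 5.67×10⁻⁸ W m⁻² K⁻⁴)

T_eq = [S₀(1−A)/(4σd²)]^(1/4), so T ∝ (1−A)^(1/4) / √d.
T₁ = [1361×0.63/(4×5.67×10⁻⁸×0.632²)]^(1/4) = 311.91 K.
T₂ = [1361×0.66/(4×5.67×10⁻⁸×6.46²)]^(1/4) = 98.70 K.

ΔT ≈ 213.2 K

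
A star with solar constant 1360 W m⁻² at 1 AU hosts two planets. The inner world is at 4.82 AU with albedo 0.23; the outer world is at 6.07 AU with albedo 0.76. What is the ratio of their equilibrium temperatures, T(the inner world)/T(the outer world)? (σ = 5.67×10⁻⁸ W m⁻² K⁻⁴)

T₁/T₂ ≈ 1.502

T_eq = [S₀(1−A)/(4σd²)]^(1/4), so T ∝ (1−A)^(1/4) / √d.
T₁ = [1360×0.77/(4×5.67×10⁻⁸×4.82²)]^(1/4) = 118.73 K.
T₂ = [1360×0.24/(4×5.67×10⁻⁸×6.07²)]^(1/4) = 79.06 K.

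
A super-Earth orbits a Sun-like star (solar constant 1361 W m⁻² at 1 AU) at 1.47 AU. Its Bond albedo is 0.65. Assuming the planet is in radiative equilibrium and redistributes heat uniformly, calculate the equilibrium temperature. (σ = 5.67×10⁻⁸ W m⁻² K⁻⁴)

T_eq ≈ 177 K

Flux at 1.47 AU: S = 1361/1.47² = 630 W m⁻².
Energy balance: absorbed = emitted ⇒ πR²·S(1−A) = 4πR²·σT_eq⁴, so T_eq⁴ = S(1−A)/(4σ).
T_eq = [630 × 0.35 / (4 × 5.67×10⁻⁸)]^(1/4) = (9.72×10⁸)^(1/4) = 177 K.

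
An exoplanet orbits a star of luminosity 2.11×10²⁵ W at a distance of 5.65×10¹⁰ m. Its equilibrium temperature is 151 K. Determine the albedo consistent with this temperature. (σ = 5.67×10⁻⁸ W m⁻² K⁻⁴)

A ≈ 0.78

Flux: S = L/(4πd²) = 2.11×10²⁵/(4π×(5.65×10¹⁰)²) = 526 W m⁻².
From T_eq⁴ = S(1−A)/(4σ): 1−A = 4σT_eq⁴/S.
1−A = 4 × 5.67×10⁻⁸ × (151)⁴ / 526 = 0.224.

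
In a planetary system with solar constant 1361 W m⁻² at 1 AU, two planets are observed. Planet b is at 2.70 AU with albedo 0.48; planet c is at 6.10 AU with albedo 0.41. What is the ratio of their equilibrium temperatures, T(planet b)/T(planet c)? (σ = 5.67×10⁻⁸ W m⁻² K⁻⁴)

T_eq = [S₀(1−A)/(4σd²)]^(1/4), so T ∝ (1−A)^(1/4) / √d.
T₁ = [1361×0.52/(4×5.67×10⁻⁸×2.70²)]^(1/4) = 143.84 K.
T₂ = [1361×0.59/(4×5.67×10⁻⁸×6.10²)]^(1/4) = 98.76 K.

T₁/T₂ ≈ 1.456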